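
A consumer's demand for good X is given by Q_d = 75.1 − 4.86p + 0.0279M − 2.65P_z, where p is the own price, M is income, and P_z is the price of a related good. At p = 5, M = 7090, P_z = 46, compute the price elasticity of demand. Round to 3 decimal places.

Substituting, Q_d = 75.1 − 4.86(5) + 0.0279(7090) − 2.65(46) = 75.1 − 24.3 + 197.811 − 121.9 = 126.711.
∂Q_d/∂p = −4.86, so E_p = (−4.86)·(5/126.711) ≈ -0.192.
|E_p| < 1: demand is inelastic.

-0.192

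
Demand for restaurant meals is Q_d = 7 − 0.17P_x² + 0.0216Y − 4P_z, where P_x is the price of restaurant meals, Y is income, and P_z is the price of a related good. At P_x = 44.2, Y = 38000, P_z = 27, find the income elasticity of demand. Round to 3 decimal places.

2.117

At the given point, Q_d = 7 − 0.17(44.2)² + 0.0216(38000) − 4(27) = 7 − 332.1188 + 820.8 − 108 = 387.6812.
∂Q_d/∂Y = +0.0216, so E_I = 0.0216·(38000/387.6812) ≈ 2.117.
E_I > 1: normal good (luxury).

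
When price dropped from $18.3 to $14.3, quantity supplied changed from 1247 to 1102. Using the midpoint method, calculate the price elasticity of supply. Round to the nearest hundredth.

%ΔQ = (1102 − 1247)/[(1247 + 1102)/2] = -145/1174.5 ≈ -0.1235.
%Δp = (14.3 − 18.3)/[(18.3 + 14.3)/2] = -4/16.3 ≈ -0.2454.
Arc elasticity E = %ΔQ/%Δp ≈ -0.1235/-0.2454 ≈ 0.50.
|E| < 1: supply is inelastic over this range.

0.50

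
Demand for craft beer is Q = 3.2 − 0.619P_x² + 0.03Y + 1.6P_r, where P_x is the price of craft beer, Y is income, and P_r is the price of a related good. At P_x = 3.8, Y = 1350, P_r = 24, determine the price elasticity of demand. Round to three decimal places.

-0.244

First evaluate Q: 3.2 − 0.619(3.8)² + 0.03(1350) + 1.6(24) = 3.2 − 8.9384 + 40.5 + 38.4 = 73.1616.
∂Q/∂P_x = −2·0.619·P_x = -4.7044, so E_p = -4.7044·(3.8/73.1616) ≈ -0.244.
|E_p| < 1: demand is inelastic.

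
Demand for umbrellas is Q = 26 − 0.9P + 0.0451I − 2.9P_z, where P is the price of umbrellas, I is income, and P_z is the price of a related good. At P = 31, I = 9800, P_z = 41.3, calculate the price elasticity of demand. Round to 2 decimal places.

-0.09

At the given point, Q = 26 − 0.9(31) + 0.0451(9800) − 2.9(41.3) = 26 − 27.9 + 441.98 − 119.77 = 320.31.
∂Q/∂P = −0.9, so E_p = (−0.9)·(31/320.31) ≈ -0.09.
|E_p| < 1: demand is inelastic.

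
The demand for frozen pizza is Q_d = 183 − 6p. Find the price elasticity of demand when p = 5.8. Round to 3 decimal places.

At p = 5.8, Q_d = 148.2.
dQ_d/dp = −6.
Point elasticity E = (dQ_d/dp)·(p/Q_d) = -6 × 5.8/148.2 ≈ -0.235.
|E| < 1, so demand is inelastic at this price.

-0.235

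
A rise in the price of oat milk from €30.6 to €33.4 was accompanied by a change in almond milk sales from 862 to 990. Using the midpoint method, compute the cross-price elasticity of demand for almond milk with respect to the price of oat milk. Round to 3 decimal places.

%ΔQ_x = (990 − 862)/[(862+990)/2] = 128/926 ≈ 0.1382.
%ΔP_y = (33.4 − 30.6)/[(30.6+33.4)/2] ≈ 0.0875.
E_xy = 0.1382/0.0875 ≈ 1.580.
E_xy > 0, so almond milk and oat milk are substitutes.

1.580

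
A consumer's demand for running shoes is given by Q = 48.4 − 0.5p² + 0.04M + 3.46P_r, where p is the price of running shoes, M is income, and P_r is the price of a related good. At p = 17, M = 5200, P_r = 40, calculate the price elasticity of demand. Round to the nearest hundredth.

First evaluate Q: 48.4 − 0.5(17)² + 0.04(5200) + 3.46(40) = 48.4 − 144.5 + 208 + 138.4 = 250.3.
∂Q/∂p = −2·0.5·p = -17, so E_p = -17·(17/250.3) ≈ -1.15.
|E_p| > 1: demand is elastic.

-1.15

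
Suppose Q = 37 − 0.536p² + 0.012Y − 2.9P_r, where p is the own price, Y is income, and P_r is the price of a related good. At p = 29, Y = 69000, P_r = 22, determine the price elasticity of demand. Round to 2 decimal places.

-2.57

At the given point, Q = 37 − 0.536(29)² + 0.012(69000) − 2.9(22) = 37 − 450.776 + 828 − 63.8 = 350.424.
∂Q/∂p = −2·0.536·p = -31.088, so E_p = -31.088·(29/350.424) ≈ -2.57.
|E_p| > 1: demand is elastic.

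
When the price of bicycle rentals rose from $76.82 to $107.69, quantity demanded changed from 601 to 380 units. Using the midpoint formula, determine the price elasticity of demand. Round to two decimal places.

-1.35

%Δq = (380 − 601)/[(601 + 380)/2] = -221/490.5 ≈ -0.4506.
%ΔP = (107.69 − 76.82)/[(76.82 + 107.69)/2] = 30.87/92.255 ≈ 0.3346.
Arc elasticity E = %Δq/%ΔP ≈ -0.4506/0.3346 ≈ -1.35.
|E| > 1: demand is elastic over this range.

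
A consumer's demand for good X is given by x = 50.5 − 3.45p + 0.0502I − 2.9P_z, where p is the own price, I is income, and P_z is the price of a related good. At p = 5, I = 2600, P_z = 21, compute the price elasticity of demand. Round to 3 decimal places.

Substituting, x = 50.5 − 3.45(5) + 0.0502(2600) − 2.9(21) = 50.5 − 17.25 + 130.52 − 60.9 = 102.87.
∂x/∂p = −3.45, so E_p = (−3.45)·(5/102.87) ≈ -0.168.
|E_p| < 1: demand is inelastic.

-0.168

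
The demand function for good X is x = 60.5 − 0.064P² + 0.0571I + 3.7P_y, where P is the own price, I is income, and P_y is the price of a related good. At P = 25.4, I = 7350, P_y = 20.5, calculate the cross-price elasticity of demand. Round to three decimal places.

0.147

At the given point, x = 60.5 − 0.064(25.4)² + 0.0571(7350) + 3.7(20.5) = 60.5 − 41.2902 + 419.685 + 75.85 = 514.7448.
∂x/∂P_y = +3.7, so E_xy = 3.7·(20.5/514.7448) ≈ 0.147.
E_xy > 0: the goods are substitutes.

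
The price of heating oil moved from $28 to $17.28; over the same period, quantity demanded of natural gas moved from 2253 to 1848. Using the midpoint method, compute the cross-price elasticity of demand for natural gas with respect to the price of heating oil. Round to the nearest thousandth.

0.417

%ΔQ_x = (1848 − 2253)/[(2253+1848)/2] = -405/2050.5 ≈ -0.1975.
%ΔP_y = (17.28 − 28)/[(28+17.28)/2] ≈ -0.4735.
E_xy = -0.1975/-0.4735 ≈ 0.417.
E_xy > 0, so natural gas and heating oil are substitutes.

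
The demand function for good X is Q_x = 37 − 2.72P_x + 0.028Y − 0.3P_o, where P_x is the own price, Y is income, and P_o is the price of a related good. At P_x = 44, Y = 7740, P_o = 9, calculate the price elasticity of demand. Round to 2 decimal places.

-0.91

First evaluate Q_x: 37 − 2.72(44) + 0.028(7740) − 0.3(9) = 37 − 119.68 + 216.72 − 2.7 = 131.34.
∂Q_x/∂P_x = −2.72, so E_p = (−2.72)·(44/131.34) ≈ -0.91.
|E_p| < 1: demand is inelastic.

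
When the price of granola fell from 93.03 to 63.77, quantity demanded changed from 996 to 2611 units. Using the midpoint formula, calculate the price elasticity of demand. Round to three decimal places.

-2.399

%Δq = (2611 − 996)/[(996 + 2611)/2] = 1615/1803.5 ≈ 0.8955.
%ΔP = (63.77 − 93.03)/[(93.03 + 63.77)/2] = -29.26/78.4 ≈ -0.3732.
Arc elasticity E = %Δq/%ΔP ≈ 0.8955/-0.3732 ≈ -2.399.
|E| > 1: demand is elastic over this range.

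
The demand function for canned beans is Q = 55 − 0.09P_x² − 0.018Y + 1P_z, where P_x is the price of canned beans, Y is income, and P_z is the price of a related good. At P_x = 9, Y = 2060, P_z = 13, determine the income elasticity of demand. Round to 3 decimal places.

Q = 55 − 0.09(9)² − 0.018(2060) + 1(13) = 55 − 7.29 − 37.08 + 13 = 23.63.
∂Q/∂Y = −0.018, so E_I = -0.018·(2060/23.63) ≈ -1.569.
E_I < 0: inferior good.

-1.569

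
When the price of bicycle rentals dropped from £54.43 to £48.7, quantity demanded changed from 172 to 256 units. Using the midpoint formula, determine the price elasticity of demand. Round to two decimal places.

%Δq = (256 − 172)/[(172 + 256)/2] = 84/214 ≈ 0.3925.
%ΔP = (48.7 − 54.43)/[(54.43 + 48.7)/2] = -5.73/51.565 ≈ -0.1111.
Arc elasticity E = %Δq/%ΔP ≈ 0.3925/-0.1111 ≈ -3.53.
|E| > 1: demand is elastic over this range.

-3.53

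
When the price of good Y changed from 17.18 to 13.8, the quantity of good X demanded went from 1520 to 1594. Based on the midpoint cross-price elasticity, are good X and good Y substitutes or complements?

complements

%ΔQ_x = (1594 − 1520)/[(1520+1594)/2] = 74/1557 ≈ 0.0475.
%ΔP_y = (13.8 − 17.18)/[(17.18+13.8)/2] ≈ -0.2182.
E_xy = 0.0475/-0.2182 ≈ -0.218.
E_xy < 0, so the goods are complements.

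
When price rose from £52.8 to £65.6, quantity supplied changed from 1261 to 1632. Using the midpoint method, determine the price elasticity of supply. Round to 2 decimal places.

1.19

%Δq = (1632 − 1261)/[(1261 + 1632)/2] = 371/1446.5 ≈ 0.2565.
%Δp = (65.6 − 52.8)/[(52.8 + 65.6)/2] = 12.8/59.2 ≈ 0.2162.
Arc elasticity E = %Δq/%Δp ≈ 0.2565/0.2162 ≈ 1.19.
|E| > 1: supply is elastic over this range.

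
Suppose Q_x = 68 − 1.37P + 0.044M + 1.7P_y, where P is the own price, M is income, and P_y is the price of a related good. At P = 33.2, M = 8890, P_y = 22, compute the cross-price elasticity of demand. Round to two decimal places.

0.08

Evaluating quantity at (P, M, P_y) gives Q_x = 68 − 1.37(33.2) + 0.044(8890) + 1.7(22) = 68 − 45.484 + 391.16 + 37.4 = 451.076.
∂Q_x/∂P_y = +1.7, so E_xy = 1.7·(22/451.076) ≈ 0.08.
E_xy > 0: the goods are substitutes.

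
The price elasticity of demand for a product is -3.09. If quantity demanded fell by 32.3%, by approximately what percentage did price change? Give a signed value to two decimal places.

%ΔQ ≈ E × %ΔP ⇒ %ΔP = %ΔQ / E = (-32.3%)/(-3.09) ≈ 10.45%.

10.45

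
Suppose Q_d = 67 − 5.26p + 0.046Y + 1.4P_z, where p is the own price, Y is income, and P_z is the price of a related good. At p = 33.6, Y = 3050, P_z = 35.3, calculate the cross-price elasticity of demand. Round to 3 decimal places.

Q_d = 67 − 5.26(33.6) + 0.046(3050) + 1.4(35.3) = 67 − 176.736 + 140.3 + 49.42 = 79.984.
∂Q_d/∂P_z = +1.4, so E_xy = 1.4·(35.3/79.984) ≈ 0.618.
E_xy > 0: the goods are substitutes.

0.618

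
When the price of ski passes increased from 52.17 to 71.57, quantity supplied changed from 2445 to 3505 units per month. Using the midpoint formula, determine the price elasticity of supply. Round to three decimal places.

%Δq = (3505 − 2445)/[(2445 + 3505)/2] = 1060/2975 ≈ 0.3563.
%Δp = (71.57 − 52.17)/[(52.17 + 71.57)/2] = 19.4/61.87 ≈ 0.3136.
Arc elasticity E = %Δq/%Δp ≈ 0.3563/0.3136 ≈ 1.136.
|E| > 1: supply is elastic over this range.

1.136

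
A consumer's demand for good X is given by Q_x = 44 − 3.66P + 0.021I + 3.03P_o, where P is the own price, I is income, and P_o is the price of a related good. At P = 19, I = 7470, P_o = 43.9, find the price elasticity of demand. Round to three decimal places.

-0.263

Evaluating quantity at (P, I, P_o) gives Q_x = 44 − 3.66(19) + 0.021(7470) + 3.03(43.9) = 44 − 69.54 + 156.87 + 133.017 = 264.347.
∂Q_x/∂P = −3.66, so E_p = (−3.66)·(19/264.347) ≈ -0.263.
|E_p| < 1: demand is inelastic.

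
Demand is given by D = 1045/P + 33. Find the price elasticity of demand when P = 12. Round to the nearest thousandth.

-0.725

At P = 12, D = 120.0833.
dD/dP = −1045/P² = −7.2569.
Point elasticity E = (dD/dP)·(P/D) = -7.2569 × 12/120.0833 ≈ -0.725.
|E| < 1, so demand is inelastic at this price.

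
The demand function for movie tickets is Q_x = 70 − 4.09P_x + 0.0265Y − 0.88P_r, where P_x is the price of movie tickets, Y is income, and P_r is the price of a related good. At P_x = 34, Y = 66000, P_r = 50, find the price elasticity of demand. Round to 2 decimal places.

-0.09

Substituting, Q_x = 70 − 4.09(34) + 0.0265(66000) − 0.88(50) = 70 − 139.06 + 1749 − 44 = 1635.94.
∂Q_x/∂P_x = −4.09, so E_p = (−4.09)·(34/1635.94) ≈ -0.09.
|E_p| < 1: demand is inelastic.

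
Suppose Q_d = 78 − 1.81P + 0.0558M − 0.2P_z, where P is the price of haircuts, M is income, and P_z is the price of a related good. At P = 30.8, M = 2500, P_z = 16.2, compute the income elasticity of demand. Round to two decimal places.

At the given point, Q_d = 78 − 1.81(30.8) + 0.0558(2500) − 0.2(16.2) = 78 − 55.748 + 139.5 − 3.24 = 158.512.
∂Q_d/∂M = +0.0558, so E_I = 0.0558·(2500/158.512) ≈ 0.88.
E_I ∈ (0,1): normal good (necessity).

0.88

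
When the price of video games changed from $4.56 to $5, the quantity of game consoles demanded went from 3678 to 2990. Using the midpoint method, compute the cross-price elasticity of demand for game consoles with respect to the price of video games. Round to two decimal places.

%ΔQ_x = (2990 − 3678)/[(3678+2990)/2] = -688/3334 ≈ -0.2064.
%ΔP_y = (5 − 4.56)/[(4.56+5)/2] ≈ 0.0921.
E_xy = -0.2064/0.0921 ≈ -2.24.
E_xy < 0, so game consoles and video games are complements.

-2.24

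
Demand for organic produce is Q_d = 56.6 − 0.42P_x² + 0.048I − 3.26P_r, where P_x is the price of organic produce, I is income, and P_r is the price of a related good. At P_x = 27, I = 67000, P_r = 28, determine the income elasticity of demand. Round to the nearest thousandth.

1.119

Evaluating quantity at (P_x, I, P_r) gives Q_d = 56.6 − 0.42(27)² + 0.048(67000) − 3.26(28) = 56.6 − 306.18 + 3216 − 91.28 = 2875.14.
∂Q_d/∂I = +0.048, so E_I = 0.048·(67000/2875.14) ≈ 1.119.
E_I > 1: normal good (luxury).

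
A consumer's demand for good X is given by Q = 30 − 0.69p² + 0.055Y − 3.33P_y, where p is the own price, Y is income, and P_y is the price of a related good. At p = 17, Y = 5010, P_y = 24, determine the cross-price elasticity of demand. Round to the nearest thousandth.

Q = 30 − 0.69(17)² + 0.055(5010) − 3.33(24) = 30 − 199.41 + 275.55 − 79.92 = 26.22.
∂Q/∂P_y = −3.33, so E_xy = -3.33·(24/26.22) ≈ -3.048.
E_xy < 0: the goods are complements.

-3.048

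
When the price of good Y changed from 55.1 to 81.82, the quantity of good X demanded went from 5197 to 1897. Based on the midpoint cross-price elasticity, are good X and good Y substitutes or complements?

complements

%ΔQ_x = (1897 − 5197)/[(5197+1897)/2] = -3300/3547 ≈ -0.9304.
%ΔP_y = (81.82 − 55.1)/[(55.1+81.82)/2] ≈ 0.3903.
E_xy = -0.9304/0.3903 ≈ -2.384.
E_xy < 0, so the goods are complements.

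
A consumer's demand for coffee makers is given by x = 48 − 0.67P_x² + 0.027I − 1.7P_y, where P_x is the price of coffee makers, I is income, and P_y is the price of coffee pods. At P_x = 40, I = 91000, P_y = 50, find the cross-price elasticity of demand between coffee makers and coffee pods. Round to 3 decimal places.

Evaluating quantity at (P_x, I, P_y) gives x = 48 − 0.67(40)² + 0.027(91000) − 1.7(50) = 48 − 1072 + 2457 − 85 = 1348.
∂x/∂P_y = −1.7, so E_xy = -1.7·(50/1348) ≈ -0.063.
E_xy < 0: the goods are complements.

-0.063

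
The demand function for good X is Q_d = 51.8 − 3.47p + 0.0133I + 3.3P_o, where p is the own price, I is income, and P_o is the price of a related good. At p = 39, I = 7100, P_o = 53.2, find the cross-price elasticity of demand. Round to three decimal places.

0.942

At the given point, Q_d = 51.8 − 3.47(39) + 0.0133(7100) + 3.3(53.2) = 51.8 − 135.33 + 94.43 + 175.56 = 186.46.
∂Q_d/∂P_o = +3.3, so E_xy = 3.3·(53.2/186.46) ≈ 0.942.
E_xy > 0: the goods are substitutes.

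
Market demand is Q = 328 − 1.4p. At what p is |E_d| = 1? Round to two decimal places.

117.14

For linear demand Q = a − bp, E = −bp/(a − bp). |E| = 1 ⇒ bp = a − bp ⇒ p = a/(2b).
p = 328/(2·1.4) ≈ 117.14.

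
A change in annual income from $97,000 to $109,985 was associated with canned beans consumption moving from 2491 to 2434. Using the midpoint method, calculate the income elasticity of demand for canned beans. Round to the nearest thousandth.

-0.184

%ΔQ = (2434 − 2491)/[(2491+2434)/2] = -57/2462.5 ≈ -0.0231.
%ΔI = (109,985 − 97,000)/[(97,000+109,985)/2] = 12985/103492.5 ≈ 0.1255.
E_I = %ΔQ/%ΔI ≈ -0.184.
E_I < 0: inferior good.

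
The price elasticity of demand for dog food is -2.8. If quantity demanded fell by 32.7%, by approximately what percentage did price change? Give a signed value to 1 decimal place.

11.7

%ΔQ ≈ E × %ΔP ⇒ %ΔP = %ΔQ / E = (-32.7%)/(-2.8) ≈ 11.7%.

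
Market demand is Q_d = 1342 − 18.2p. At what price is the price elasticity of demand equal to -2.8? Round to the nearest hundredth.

54.33

Set −bp/(a − bp) = −2.8 ⇒ bp = 2.8(a − bp) ⇒ bp(1+2.8) = 2.8·a.
p = 2.8·1342/(18.2·3.8) ≈ 54.33.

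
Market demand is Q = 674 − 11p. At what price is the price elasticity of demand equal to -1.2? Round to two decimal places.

Set −bp/(a − bp) = −1.2 ⇒ bp = 1.2(a − bp) ⇒ bp(1+1.2) = 1.2·a.
p = 1.2·674/(11·2.2) ≈ 33.42.

33.42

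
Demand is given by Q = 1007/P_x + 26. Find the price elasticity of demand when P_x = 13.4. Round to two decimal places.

At P_x = 13.4, Q = 101.1493.
dQ/dP_x = −1007/P_x² = −5.6082.
Point elasticity E = (dQ/dP_x)·(P_x/Q) = -5.6082 × 13.4/101.1493 ≈ -0.74.
|E| < 1, so demand is inelastic at this price.

-0.74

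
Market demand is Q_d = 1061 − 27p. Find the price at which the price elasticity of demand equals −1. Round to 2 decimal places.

For linear demand Q_d = a − bp, E = −bp/(a − bp). |E| = 1 ⇒ bp = a − bp ⇒ p = a/(2b).
p = 1061/(2·27) ≈ 19.65.

19.65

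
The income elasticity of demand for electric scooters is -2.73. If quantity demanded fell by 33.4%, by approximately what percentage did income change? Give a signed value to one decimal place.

%ΔQ ≈ E × %ΔI ⇒ %ΔI = %ΔQ / E = (-33.4%)/(-2.73) ≈ 12.2%.

12.2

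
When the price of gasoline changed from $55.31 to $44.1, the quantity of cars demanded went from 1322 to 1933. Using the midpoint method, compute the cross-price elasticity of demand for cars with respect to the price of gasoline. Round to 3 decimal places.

-1.665

%ΔQ_x = (1933 − 1322)/[(1322+1933)/2] = 611/1627.5 ≈ 0.3754.
%ΔP_y = (44.1 − 55.31)/[(55.31+44.1)/2] ≈ -0.2255.
E_xy = 0.3754/-0.2255 ≈ -1.665.
E_xy < 0, so cars and gasoline are complements.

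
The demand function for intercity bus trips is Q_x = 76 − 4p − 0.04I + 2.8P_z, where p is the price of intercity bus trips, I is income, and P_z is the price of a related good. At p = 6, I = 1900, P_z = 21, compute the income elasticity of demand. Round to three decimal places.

At the given point, Q_x = 76 − 4(6) − 0.04(1900) + 2.8(21) = 76 − 24 − 76 + 58.8 = 34.8.
∂Q_x/∂I = −0.04, so E_I = -0.04·(1900/34.8) ≈ -2.184.
E_I < 0: inferior good.

-2.184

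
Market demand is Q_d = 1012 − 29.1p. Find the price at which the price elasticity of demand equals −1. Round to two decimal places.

17.39

For linear demand Q_d = a − bp, E = −bp/(a − bp). |E| = 1 ⇒ bp = a − bp ⇒ p = a/(2b).
p = 1012/(2·29.1) ≈ 17.39.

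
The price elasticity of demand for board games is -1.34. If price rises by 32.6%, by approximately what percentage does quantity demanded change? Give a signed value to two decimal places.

-43.68

%ΔQ ≈ E × %ΔP = (-1.34) × (32.6%) ≈ -43.68%.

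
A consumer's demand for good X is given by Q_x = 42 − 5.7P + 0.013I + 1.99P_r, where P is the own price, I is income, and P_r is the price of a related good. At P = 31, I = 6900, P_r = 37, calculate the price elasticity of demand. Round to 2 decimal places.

-6.17

At the given point, Q_x = 42 − 5.7(31) + 0.013(6900) + 1.99(37) = 42 − 176.7 + 89.7 + 73.63 = 28.63.
∂Q_x/∂P = −5.7, so E_p = (−5.7)·(31/28.63) ≈ -6.17.
|E_p| > 1: demand is elastic.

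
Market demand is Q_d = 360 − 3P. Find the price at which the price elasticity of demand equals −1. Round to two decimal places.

For linear demand Q_d = a − bP, E = −bP/(a − bP). |E| = 1 ⇒ bP = a − bP ⇒ P = a/(2b).
P = 360/(2·3) = 60.00.

60.00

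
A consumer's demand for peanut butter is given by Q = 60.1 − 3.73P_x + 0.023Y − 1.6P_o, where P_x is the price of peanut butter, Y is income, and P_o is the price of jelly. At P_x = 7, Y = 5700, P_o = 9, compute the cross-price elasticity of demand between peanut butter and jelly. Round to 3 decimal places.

At the given point, Q = 60.1 − 3.73(7) + 0.023(5700) − 1.6(9) = 60.1 − 26.11 + 131.1 − 14.4 = 150.69.
∂Q/∂P_o = −1.6, so E_xy = -1.6·(9/150.69) ≈ -0.096.
E_xy < 0: the goods are complements.

-0.096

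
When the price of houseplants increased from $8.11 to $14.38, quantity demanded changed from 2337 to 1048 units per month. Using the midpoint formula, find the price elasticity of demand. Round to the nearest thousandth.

%Δq = (1048 − 2337)/[(2337 + 1048)/2] = -1289/1692.5 ≈ -0.7616.
%ΔP = (14.38 − 8.11)/[(8.11 + 14.38)/2] = 6.27/11.245 ≈ 0.5576.
Arc elasticity E = %Δq/%ΔP ≈ -0.7616/0.5576 ≈ -1.366.
|E| > 1: demand is elastic over this range.

-1.366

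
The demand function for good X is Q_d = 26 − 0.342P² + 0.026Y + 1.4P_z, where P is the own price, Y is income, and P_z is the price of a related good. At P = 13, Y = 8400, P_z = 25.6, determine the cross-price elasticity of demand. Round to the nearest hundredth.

Q_d = 26 − 0.342(13)² + 0.026(8400) + 1.4(25.6) = 26 − 57.798 + 218.4 + 35.84 = 222.442.
∂Q_d/∂P_z = +1.4, so E_xy = 1.4·(25.6/222.442) ≈ 0.16.
E_xy > 0: the goods are substitutes.

0.16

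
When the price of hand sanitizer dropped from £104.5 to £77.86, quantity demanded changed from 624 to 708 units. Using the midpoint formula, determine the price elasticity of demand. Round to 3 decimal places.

-0.432

%Δq = (708 − 624)/[(624 + 708)/2] = 84/666 ≈ 0.1261.
%Δp = (77.86 − 104.5)/[(104.5 + 77.86)/2] = -26.64/91.18 ≈ -0.2922.
Arc elasticity E = %Δq/%Δp ≈ 0.1261/-0.2922 ≈ -0.432.
|E| < 1: demand is inelastic over this range.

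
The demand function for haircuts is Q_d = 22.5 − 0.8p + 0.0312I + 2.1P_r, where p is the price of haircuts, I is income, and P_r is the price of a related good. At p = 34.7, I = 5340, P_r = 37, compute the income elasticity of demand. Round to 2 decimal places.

First evaluate Q_d: 22.5 − 0.8(34.7) + 0.0312(5340) + 2.1(37) = 22.5 − 27.76 + 166.608 + 77.7 = 239.048.
∂Q_d/∂I = +0.0312, so E_I = 0.0312·(5340/239.048) ≈ 0.70.
E_I ∈ (0,1): normal good (necessity).

0.70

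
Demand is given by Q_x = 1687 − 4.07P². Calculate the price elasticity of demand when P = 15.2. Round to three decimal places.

At P = 15.2, Q_x = 746.6672.
dQ_x/dP = −2·4.07·P = −123.728.
Point elasticity E = (dQ_x/dP)·(P/Q_x) = -123.728 × 15.2/746.6672 ≈ -2.519.
|E| > 1, so demand is elastic at this price.

-2.519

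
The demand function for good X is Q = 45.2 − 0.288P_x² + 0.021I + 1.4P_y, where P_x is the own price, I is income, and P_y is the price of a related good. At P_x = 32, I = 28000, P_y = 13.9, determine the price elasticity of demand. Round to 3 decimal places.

-1.649

Evaluating quantity at (P_x, I, P_y) gives Q = 45.2 − 0.288(32)² + 0.021(28000) + 1.4(13.9) = 45.2 − 294.912 + 588 + 19.46 = 357.748.
∂Q/∂P_x = −2·0.288·P_x = -18.432, so E_p = -18.432·(32/357.748) ≈ -1.649.
|E_p| > 1: demand is elastic.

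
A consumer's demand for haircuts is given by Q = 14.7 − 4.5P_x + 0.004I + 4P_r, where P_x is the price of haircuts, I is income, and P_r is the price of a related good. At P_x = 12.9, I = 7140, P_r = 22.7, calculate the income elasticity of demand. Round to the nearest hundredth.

0.38

First evaluate Q: 14.7 − 4.5(12.9) + 0.004(7140) + 4(22.7) = 14.7 − 58.05 + 28.56 + 90.8 = 76.01.
∂Q/∂I = +0.004, so E_I = 0.004·(7140/76.01) ≈ 0.38.
E_I ∈ (0,1): normal good (necessity).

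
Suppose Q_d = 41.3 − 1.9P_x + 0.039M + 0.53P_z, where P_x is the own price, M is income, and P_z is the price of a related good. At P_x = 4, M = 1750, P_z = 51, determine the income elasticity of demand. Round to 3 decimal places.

0.529

Q_d = 41.3 − 1.9(4) + 0.039(1750) + 0.53(51) = 41.3 − 7.6 + 68.25 + 27.03 = 128.98.
∂Q_d/∂M = +0.039, so E_I = 0.039·(1750/128.98) ≈ 0.529.
E_I ∈ (0,1): normal good (necessity).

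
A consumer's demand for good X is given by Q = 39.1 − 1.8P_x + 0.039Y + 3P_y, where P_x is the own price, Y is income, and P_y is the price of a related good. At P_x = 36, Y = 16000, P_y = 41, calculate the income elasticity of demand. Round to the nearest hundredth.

0.87

Evaluating quantity at (P_x, Y, P_y) gives Q = 39.1 − 1.8(36) + 0.039(16000) + 3(41) = 39.1 − 64.8 + 624 + 123 = 721.3.
∂Q/∂Y = +0.039, so E_I = 0.039·(16000/721.3) ≈ 0.87.
E_I ∈ (0,1): normal good (necessity).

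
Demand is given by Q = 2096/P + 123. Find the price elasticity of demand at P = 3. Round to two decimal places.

-0.85

At P = 3, Q = 821.6667.
dQ/dP = −2096/P² = −232.8889.
Point elasticity E = (dQ/dP)·(P/Q) = -232.8889 × 3/821.6667 ≈ -0.85.
|E| < 1, so demand is inelastic at this price.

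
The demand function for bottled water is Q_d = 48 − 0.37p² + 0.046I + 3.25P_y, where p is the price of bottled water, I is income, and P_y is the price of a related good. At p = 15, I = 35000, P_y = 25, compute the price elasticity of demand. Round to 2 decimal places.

At the given point, Q_d = 48 − 0.37(15)² + 0.046(35000) + 3.25(25) = 48 − 83.25 + 1610 + 81.25 = 1656.
∂Q_d/∂p = −2·0.37·p = -11.1, so E_p = -11.1·(15/1656) ≈ -0.10.
|E_p| < 1: demand is inelastic.

-0.10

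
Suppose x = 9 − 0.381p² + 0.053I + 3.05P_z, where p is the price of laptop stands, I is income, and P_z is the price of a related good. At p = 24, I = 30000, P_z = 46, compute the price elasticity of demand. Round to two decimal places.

First evaluate x: 9 − 0.381(24)² + 0.053(30000) + 3.05(46) = 9 − 219.456 + 1590 + 140.3 = 1519.844.
∂x/∂p = −2·0.381·p = -18.288, so E_p = -18.288·(24/1519.844) ≈ -0.29.
|E_p| < 1: demand is inelastic.

-0.29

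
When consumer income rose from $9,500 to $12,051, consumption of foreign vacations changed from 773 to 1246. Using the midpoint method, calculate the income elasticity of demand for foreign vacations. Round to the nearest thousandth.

1.979

%ΔQ = (1246 − 773)/[(773+1246)/2] = 473/1009.5 ≈ 0.4685.
%ΔI = (12,051 − 9,500)/[(9,500+12,051)/2] = 2551/10775.5 ≈ 0.2367.
E_I = %ΔQ/%ΔI ≈ 1.979.
E_I > 1: normal good (luxury).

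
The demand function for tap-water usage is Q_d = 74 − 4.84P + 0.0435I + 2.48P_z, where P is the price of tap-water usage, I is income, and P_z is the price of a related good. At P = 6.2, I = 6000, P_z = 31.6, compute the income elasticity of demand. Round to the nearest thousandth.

0.681

Q_d = 74 − 4.84(6.2) + 0.0435(6000) + 2.48(31.6) = 74 − 30.008 + 261 + 78.368 = 383.36.
∂Q_d/∂I = +0.0435, so E_I = 0.0435·(6000/383.36) ≈ 0.681.
E_I ∈ (0,1): normal good (necessity).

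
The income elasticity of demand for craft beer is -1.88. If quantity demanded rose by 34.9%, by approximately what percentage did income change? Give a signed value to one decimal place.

-18.6

%ΔQ ≈ E × %ΔI ⇒ %ΔI = %ΔQ / E = (34.9%)/(-1.88) ≈ -18.6%.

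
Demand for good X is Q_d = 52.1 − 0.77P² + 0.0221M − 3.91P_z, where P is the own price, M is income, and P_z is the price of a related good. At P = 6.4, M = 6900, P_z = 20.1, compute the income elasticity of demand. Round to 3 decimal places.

Evaluating quantity at (P, M, P_z) gives Q_d = 52.1 − 0.77(6.4)² + 0.0221(6900) − 3.91(20.1) = 52.1 − 31.5392 + 152.49 − 78.591 = 94.4598.
∂Q_d/∂M = +0.0221, so E_I = 0.0221·(6900/94.4598) ≈ 1.614.
E_I > 1: normal good (luxury).

1.614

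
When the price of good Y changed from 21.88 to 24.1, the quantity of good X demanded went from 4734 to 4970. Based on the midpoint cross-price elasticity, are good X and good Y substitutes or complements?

substitutes

%ΔQ_x = (4970 − 4734)/[(4734+4970)/2] = 236/4852 ≈ 0.0486.
%ΔP_y = (24.1 − 21.88)/[(21.88+24.1)/2] ≈ 0.0966.
E_xy = 0.0486/0.0966 ≈ 0.504.
E_xy > 0, so the goods are substitutes.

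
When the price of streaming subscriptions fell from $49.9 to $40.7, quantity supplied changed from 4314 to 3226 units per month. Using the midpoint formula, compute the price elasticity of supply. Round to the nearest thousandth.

%ΔQ = (3226 − 4314)/[(4314 + 3226)/2] = -1088/3770 ≈ -0.2886.
%Δp = (40.7 − 49.9)/[(49.9 + 40.7)/2] = -9.2/45.3 ≈ -0.2031.
Arc elasticity E = %ΔQ/%Δp ≈ -0.2886/-0.2031 ≈ 1.421.
|E| > 1: supply is elastic over this range.

1.421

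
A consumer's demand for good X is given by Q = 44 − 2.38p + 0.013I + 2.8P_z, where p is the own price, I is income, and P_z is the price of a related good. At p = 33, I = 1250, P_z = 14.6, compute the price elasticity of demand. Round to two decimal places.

-3.48

Q = 44 − 2.38(33) + 0.013(1250) + 2.8(14.6) = 44 − 78.54 + 16.25 + 40.88 = 22.59.
∂Q/∂p = −2.38, so E_p = (−2.38)·(33/22.59) ≈ -3.48.
|E_p| > 1: demand is elastic.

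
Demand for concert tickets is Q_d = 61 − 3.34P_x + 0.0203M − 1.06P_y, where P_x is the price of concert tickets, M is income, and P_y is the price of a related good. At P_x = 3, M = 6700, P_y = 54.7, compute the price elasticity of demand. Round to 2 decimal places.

-0.08

Q_d = 61 − 3.34(3) + 0.0203(6700) − 1.06(54.7) = 61 − 10.02 + 136.01 − 57.982 = 129.008.
∂Q_d/∂P_x = −3.34, so E_p = (−3.34)·(3/129.008) ≈ -0.08.
|E_p| < 1: demand is inelastic.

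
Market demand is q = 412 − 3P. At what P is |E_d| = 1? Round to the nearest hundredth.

68.67

For linear demand q = a − bP, E = −bP/(a − bP). |E| = 1 ⇒ bP = a − bP ⇒ P = a/(2b).
P = 412/(2·3) ≈ 68.67.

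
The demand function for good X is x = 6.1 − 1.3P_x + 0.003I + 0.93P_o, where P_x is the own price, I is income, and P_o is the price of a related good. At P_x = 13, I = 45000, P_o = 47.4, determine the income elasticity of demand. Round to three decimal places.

0.802

Evaluating quantity at (P_x, I, P_o) gives x = 6.1 − 1.3(13) + 0.003(45000) + 0.93(47.4) = 6.1 − 16.9 + 135 + 44.082 = 168.282.
∂x/∂I = +0.003, so E_I = 0.003·(45000/168.282) ≈ 0.802.
E_I ∈ (0,1): normal good (necessity).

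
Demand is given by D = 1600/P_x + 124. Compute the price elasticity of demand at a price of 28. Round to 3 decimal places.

-0.315

At P_x = 28, D = 181.1429.
dD/dP_x = −1600/P_x² = −2.0408.
Point elasticity E = (dD/dP_x)·(P_x/D) = -2.0408 × 28/181.1429 ≈ -0.315.
|E| < 1, so demand is inelastic at this price.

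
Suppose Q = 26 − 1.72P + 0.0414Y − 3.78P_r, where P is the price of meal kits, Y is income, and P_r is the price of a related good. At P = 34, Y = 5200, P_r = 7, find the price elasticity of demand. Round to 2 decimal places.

At the given point, Q = 26 − 1.72(34) + 0.0414(5200) − 3.78(7) = 26 − 58.48 + 215.28 − 26.46 = 156.34.
∂Q/∂P = −1.72, so E_p = (−1.72)·(34/156.34) ≈ -0.37.
|E_p| < 1: demand is inelastic.

-0.37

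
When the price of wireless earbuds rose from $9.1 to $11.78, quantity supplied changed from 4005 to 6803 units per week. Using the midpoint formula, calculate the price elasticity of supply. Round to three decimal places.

%Δq = (6803 − 4005)/[(4005 + 6803)/2] = 2798/5404 ≈ 0.5178.
%ΔP = (11.78 − 9.1)/[(9.1 + 11.78)/2] = 2.68/10.44 ≈ 0.2567.
Arc elasticity E = %Δq/%ΔP ≈ 0.5178/0.2567 ≈ 2.017.
|E| > 1: supply is elastic over this range.

2.017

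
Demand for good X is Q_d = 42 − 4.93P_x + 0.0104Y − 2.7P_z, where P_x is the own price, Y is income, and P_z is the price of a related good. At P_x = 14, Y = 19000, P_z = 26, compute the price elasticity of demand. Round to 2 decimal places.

First evaluate Q_d: 42 − 4.93(14) + 0.0104(19000) − 2.7(26) = 42 − 69.02 + 197.6 − 70.2 = 100.38.
∂Q_d/∂P_x = −4.93, so E_p = (−4.93)·(14/100.38) ≈ -0.69.
|E_p| < 1: demand is inelastic.

-0.69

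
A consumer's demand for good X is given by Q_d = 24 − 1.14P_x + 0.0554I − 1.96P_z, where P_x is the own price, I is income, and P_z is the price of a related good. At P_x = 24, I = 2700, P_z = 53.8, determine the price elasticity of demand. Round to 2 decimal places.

First evaluate Q_d: 24 − 1.14(24) + 0.0554(2700) − 1.96(53.8) = 24 − 27.36 + 149.58 − 105.448 = 40.772.
∂Q_d/∂P_x = −1.14, so E_p = (−1.14)·(24/40.772) ≈ -0.67.
|E_p| < 1: demand is inelastic.

-0.67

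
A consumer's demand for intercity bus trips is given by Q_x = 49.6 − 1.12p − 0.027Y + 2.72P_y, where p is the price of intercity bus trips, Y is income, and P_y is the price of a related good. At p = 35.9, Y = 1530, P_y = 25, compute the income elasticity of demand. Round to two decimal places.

-1.14

Evaluating quantity at (p, Y, P_y) gives Q_x = 49.6 − 1.12(35.9) − 0.027(1530) + 2.72(25) = 49.6 − 40.208 − 41.31 + 68 = 36.082.
∂Q_x/∂Y = −0.027, so E_I = -0.027·(1530/36.082) ≈ -1.14.
E_I < 0: inferior good.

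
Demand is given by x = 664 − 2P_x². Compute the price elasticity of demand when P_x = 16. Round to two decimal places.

-6.74

At P_x = 16, x = 152.
dx/dP_x = −2·2·P_x = −64.
Point elasticity E = (dx/dP_x)·(P_x/x) = -64 × 16/152 ≈ -6.74.
|E| > 1, so demand is elastic at this price.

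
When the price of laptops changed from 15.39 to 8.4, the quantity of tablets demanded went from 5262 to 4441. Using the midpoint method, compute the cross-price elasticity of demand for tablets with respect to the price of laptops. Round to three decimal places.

0.288

%ΔQ_x = (4441 − 5262)/[(5262+4441)/2] = -821/4851.5 ≈ -0.1692.
%ΔP_y = (8.4 − 15.39)/[(15.39+8.4)/2] ≈ -0.5876.
E_xy = -0.1692/-0.5876 ≈ 0.288.
E_xy > 0, so tablets and laptops are substitutes.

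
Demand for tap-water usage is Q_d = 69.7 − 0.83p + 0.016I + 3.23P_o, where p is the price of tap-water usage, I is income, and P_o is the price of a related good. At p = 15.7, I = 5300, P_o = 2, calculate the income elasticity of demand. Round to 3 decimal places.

0.573

At the given point, Q_d = 69.7 − 0.83(15.7) + 0.016(5300) + 3.23(2) = 69.7 − 13.031 + 84.8 + 6.46 = 147.929.
∂Q_d/∂I = +0.016, so E_I = 0.016·(5300/147.929) ≈ 0.573.
E_I ∈ (0,1): normal good (necessity).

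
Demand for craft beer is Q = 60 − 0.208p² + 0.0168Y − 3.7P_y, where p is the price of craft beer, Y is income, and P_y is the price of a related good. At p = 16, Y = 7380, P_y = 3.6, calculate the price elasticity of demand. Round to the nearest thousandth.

Q = 60 − 0.208(16)² + 0.0168(7380) − 3.7(3.6) = 60 − 53.248 + 123.984 − 13.32 = 117.416.
∂Q/∂p = −2·0.208·p = -6.656, so E_p = -6.656·(16/117.416) ≈ -0.907.
|E_p| < 1: demand is inelastic.

-0.907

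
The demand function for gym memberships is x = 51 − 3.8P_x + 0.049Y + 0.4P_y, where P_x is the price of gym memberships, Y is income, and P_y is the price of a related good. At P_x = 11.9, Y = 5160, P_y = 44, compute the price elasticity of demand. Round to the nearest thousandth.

First evaluate x: 51 − 3.8(11.9) + 0.049(5160) + 0.4(44) = 51 − 45.22 + 252.84 + 17.6 = 276.22.
∂x/∂P_x = −3.8, so E_p = (−3.8)·(11.9/276.22) ≈ -0.164.
|E_p| < 1: demand is inelastic.

-0.164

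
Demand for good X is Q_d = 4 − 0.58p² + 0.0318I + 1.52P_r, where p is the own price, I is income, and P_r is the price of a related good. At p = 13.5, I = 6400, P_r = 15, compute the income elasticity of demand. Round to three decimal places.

1.633

First evaluate Q_d: 4 − 0.58(13.5)² + 0.0318(6400) + 1.52(15) = 4 − 105.705 + 203.52 + 22.8 = 124.615.
∂Q_d/∂I = +0.0318, so E_I = 0.0318·(6400/124.615) ≈ 1.633.
E_I > 1: normal good (luxury).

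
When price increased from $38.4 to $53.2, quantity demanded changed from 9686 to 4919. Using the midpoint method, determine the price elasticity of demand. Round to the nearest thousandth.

%ΔQ = (4919 − 9686)/[(9686 + 4919)/2] = -4767/7302.5 ≈ -0.6528.
%Δp = (53.2 − 38.4)/[(38.4 + 53.2)/2] = 14.8/45.8 ≈ 0.3231.
Arc elasticity E = %ΔQ/%Δp ≈ -0.6528/0.3231 ≈ -2.020.
|E| > 1: demand is elastic over this range.

-2.020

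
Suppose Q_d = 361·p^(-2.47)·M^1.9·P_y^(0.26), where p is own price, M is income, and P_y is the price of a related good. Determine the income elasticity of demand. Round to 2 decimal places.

1.90

For a Cobb–Douglas (constant-elasticity) form Q_d = A·M^α·…, the elasticity with respect to M equals the exponent α at every point.
Here the exponent on M is 1.9, so the income elasticity of demand is 1.90.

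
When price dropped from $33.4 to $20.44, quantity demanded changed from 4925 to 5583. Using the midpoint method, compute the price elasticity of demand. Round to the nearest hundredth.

%ΔQ = (5583 − 4925)/[(4925 + 5583)/2] = 658/5254 ≈ 0.1252.
%Δp = (20.44 − 33.4)/[(33.4 + 20.44)/2] = -12.96/26.92 ≈ -0.4814.
Arc elasticity E = %ΔQ/%Δp ≈ 0.1252/-0.4814 ≈ -0.26.
|E| < 1: demand is inelastic over this range.

-0.26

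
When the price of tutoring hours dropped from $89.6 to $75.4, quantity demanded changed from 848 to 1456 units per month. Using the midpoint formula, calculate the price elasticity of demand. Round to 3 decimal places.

%Δq = (1456 − 848)/[(848 + 1456)/2] = 608/1152 ≈ 0.5278.
%ΔP = (75.4 − 89.6)/[(89.6 + 75.4)/2] = -14.2/82.5 ≈ -0.1721.
Arc elasticity E = %Δq/%ΔP ≈ 0.5278/-0.1721 ≈ -3.066.
|E| > 1: demand is elastic over this range.

-3.066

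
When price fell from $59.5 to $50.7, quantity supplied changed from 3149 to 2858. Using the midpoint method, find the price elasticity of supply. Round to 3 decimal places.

%ΔQ = (2858 − 3149)/[(3149 + 2858)/2] = -291/3003.5 ≈ -0.0969.
%ΔP = (50.7 − 59.5)/[(59.5 + 50.7)/2] = -8.8/55.1 ≈ -0.1597.
Arc elasticity E = %ΔQ/%ΔP ≈ -0.0969/-0.1597 ≈ 0.607.
|E| < 1: supply is inelastic over this range.

0.607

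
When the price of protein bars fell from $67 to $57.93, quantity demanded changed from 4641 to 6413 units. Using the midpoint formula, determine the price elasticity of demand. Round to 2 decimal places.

%Δq = (6413 − 4641)/[(4641 + 6413)/2] = 1772/5527 ≈ 0.3206.
%ΔP = (57.93 − 67)/[(67 + 57.93)/2] = -9.07/62.465 ≈ -0.1452.
Arc elasticity E = %Δq/%ΔP ≈ 0.3206/-0.1452 ≈ -2.21.
|E| > 1: demand is elastic over this range.

-2.21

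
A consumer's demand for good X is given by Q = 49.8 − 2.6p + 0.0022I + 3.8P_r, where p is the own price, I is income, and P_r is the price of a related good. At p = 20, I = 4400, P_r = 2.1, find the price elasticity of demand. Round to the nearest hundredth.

Evaluating quantity at (p, I, P_r) gives Q = 49.8 − 2.6(20) + 0.0022(4400) + 3.8(2.1) = 49.8 − 52 + 9.68 + 7.98 = 15.46.
∂Q/∂p = −2.6, so E_p = (−2.6)·(20/15.46) ≈ -3.36.
|E_p| > 1: demand is elastic.

-3.36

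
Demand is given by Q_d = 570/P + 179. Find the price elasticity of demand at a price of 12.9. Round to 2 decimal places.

At P = 12.9, Q_d = 223.186.
dQ_d/dP = −570/P² = −3.4253.
Point elasticity E = (dQ_d/dP)·(P/Q_d) = -3.4253 × 12.9/223.186 ≈ -0.20.
|E| < 1, so demand is inelastic at this price.

-0.20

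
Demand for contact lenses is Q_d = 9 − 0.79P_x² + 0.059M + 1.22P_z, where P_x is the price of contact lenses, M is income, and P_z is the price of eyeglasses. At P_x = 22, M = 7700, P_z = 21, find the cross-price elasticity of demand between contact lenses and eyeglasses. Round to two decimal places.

First evaluate Q_d: 9 − 0.79(22)² + 0.059(7700) + 1.22(21) = 9 − 382.36 + 454.3 + 25.62 = 106.56.
∂Q_d/∂P_z = +1.22, so E_xy = 1.22·(21/106.56) ≈ 0.24.
E_xy > 0: the goods are substitutes.

0.24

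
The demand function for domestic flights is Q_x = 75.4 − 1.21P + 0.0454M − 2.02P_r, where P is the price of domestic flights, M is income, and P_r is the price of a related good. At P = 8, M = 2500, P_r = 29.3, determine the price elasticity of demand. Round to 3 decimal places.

-0.081

Evaluating quantity at (P, M, P_r) gives Q_x = 75.4 − 1.21(8) + 0.0454(2500) − 2.02(29.3) = 75.4 − 9.68 + 113.5 − 59.186 = 120.034.
∂Q_x/∂P = −1.21, so E_p = (−1.21)·(8/120.034) ≈ -0.081.
|E_p| < 1: demand is inelastic.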